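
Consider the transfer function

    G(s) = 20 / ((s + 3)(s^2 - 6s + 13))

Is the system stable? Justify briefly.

unstable

The poles can be read from the denominator factors: s = -3, 3 ± 2j.
Since the pole(s) at s = 3 + 2j, 3 - 2j lie in the right half-plane, the system is unstable.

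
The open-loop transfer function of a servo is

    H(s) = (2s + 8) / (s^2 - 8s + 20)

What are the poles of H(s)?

The poles are the roots of the denominator s^2 - 8s + 20 = 0.
Using the quadratic formula: s = (8 ± √(-16))/2 = 4 ± 2j.

s = 4 + 2j, 4 - 2j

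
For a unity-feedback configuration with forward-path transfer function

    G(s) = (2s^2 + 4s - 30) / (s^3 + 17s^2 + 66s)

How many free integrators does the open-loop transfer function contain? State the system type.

Type 1

Factor s from the denominator: s^3 + 17s^2 + 66s = s·(s^2 + 17s + 66).
There is 1 pole at the origin, so the system is Type 1.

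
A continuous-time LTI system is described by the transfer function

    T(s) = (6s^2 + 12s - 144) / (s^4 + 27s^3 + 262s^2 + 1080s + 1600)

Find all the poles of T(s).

s = -4, -5, -10, -8

The poles are the roots of the denominator s^4 + 27s^3 + 262s^2 + 1080s + 1600 = 0.
Trying s = -4: the polynomial evaluates to 0, so (s + 4) is a factor.
Dividing out leaves s^3 + 23s^2 + 170s + 400 = 0.
This factors further as (s + 5)(s + 10)(s + 8) = 0.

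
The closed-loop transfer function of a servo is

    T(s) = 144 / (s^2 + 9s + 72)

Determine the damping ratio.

ζ ≈ 0.5303

Compare the denominator to the standard form s^2 + 2ζωₙs + ωₙ².
ωₙ² = 72, so ωₙ = √72 ≈ 8.485 rad/s.
2ζωₙ = 9, so ζ = 9/(2·√72) ≈ 0.5303.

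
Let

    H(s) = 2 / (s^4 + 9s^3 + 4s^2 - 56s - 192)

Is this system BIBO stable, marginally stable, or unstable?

The denominator s^4 + 9s^3 + 4s^2 - 56s - 192 factors as (s - 3)(s^2 + 4s + 8)(s + 8), giving poles at s = 3, -2 + 2j, -2 - 2j, -8.
Since the pole(s) at s = 3 lie in the right half-plane, the system is unstable.

unstable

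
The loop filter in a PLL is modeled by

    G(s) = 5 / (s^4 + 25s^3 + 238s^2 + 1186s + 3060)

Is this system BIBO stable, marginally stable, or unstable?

stable

The denominator s^4 + 25s^3 + 238s^2 + 1186s + 3060 factors as (s + 10)(s + 9)(s^2 + 6s + 34), giving poles at s = -10, -9, -3 ± 5j.
Since all poles lie strictly in the left half-plane, the system is stable.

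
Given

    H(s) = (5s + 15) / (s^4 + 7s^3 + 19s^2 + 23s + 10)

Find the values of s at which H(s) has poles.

s = -2 ± j, -1, -2

The poles are the roots of the denominator s^4 + 7s^3 + 19s^2 + 23s + 10 = 0.
Trying s = -1: the polynomial evaluates to 0, so (s + 1) is a factor.
Dividing out leaves s^3 + 6s^2 + 13s + 10 = 0.
This factors further as (s^2 + 4s + 5)(s + 2) = 0.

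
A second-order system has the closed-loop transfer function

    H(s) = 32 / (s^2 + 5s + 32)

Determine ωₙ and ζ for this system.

Compare the denominator to the standard form s^2 + 2ζωₙs + ωₙ².
ωₙ² = 32, so ωₙ = √32 ≈ 5.657 rad/s.
2ζωₙ = 5, so ζ = 5/(2·√32) ≈ 0.4419.

ωₙ ≈ 5.657 rad/s, ζ ≈ 0.4419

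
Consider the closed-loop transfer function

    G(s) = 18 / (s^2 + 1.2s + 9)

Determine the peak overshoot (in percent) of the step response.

Comparing s^2 + 1.2s + 9 to s^2 + 2ζωₙs + ωₙ²: ωₙ = 3 rad/s and ζ = 1.2/(2·3) = 0.2.
%OS = 100·exp(−πζ/√(1−ζ²)) = 100·exp(−π·0.2/√(1−0.2²)) ≈ 52.7%.

%OS ≈ 52.7%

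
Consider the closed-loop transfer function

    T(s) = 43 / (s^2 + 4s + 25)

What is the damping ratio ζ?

ζ = 0.4

Compare the denominator to the standard form s^2 + 2ζωₙs + ωₙ².
ωₙ² = 25, so ωₙ = 5 rad/s.
2ζωₙ = 4, so ζ = 4/(2·5) = 0.4.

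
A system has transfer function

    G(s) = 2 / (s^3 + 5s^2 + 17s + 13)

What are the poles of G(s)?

The poles are the roots of the denominator s^3 + 5s^2 + 17s + 13 = 0.
Trying s = -1: the polynomial evaluates to 0, so (s + 1) is a factor.
Dividing out leaves s^2 + 4s + 13 = 0.
The quadratic formula then gives s = -2 ± 3j.

s = -2 ± 3j, -1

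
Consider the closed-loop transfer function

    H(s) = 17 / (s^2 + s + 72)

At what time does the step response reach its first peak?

t_p ≈ 0.3709 s

Comparing s^2 + s + 72 to s^2 + 2ζωₙs + ωₙ²: ωₙ = √72 ≈ 8.485 rad/s and ζ = 1/(2·√72) ≈ 0.05893.
ζωₙ = 1/2 = 0.5, so ω_d = ωₙ√(1−ζ²) = √(ωₙ² − (ζωₙ)²) = √(72 − 0.5²) = √71.75 ≈ 8.471 rad/s.
t_p = π/ω_d = π/8.471 ≈ 0.3709 s.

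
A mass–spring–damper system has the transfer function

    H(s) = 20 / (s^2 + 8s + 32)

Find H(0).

Set s = 0: H(0) = (20) / (32) = 5/8.

H(0) = 5/8 ≈ 0.6250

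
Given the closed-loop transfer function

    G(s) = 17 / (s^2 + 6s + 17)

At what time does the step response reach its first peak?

Comparing s^2 + 6s + 17 to s^2 + 2ζωₙs + ωₙ²: ωₙ = √17 ≈ 4.123 rad/s and ζ = 6/(2·√17) ≈ 0.7276.
ζωₙ = 6/2 = 3, so ω_d = ωₙ√(1−ζ²) = √(ωₙ² − (ζωₙ)²) = √(17 − 3²) = √8 ≈ 2.828 rad/s.
t_p = π/ω_d = π/2.828 ≈ 1.111 s.

t_p ≈ 1.111 s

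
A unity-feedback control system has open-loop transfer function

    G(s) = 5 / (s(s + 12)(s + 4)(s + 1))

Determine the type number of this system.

The denominator has 1 factor of s at the origin (free integrator), so this is a Type 1 system.

Type 1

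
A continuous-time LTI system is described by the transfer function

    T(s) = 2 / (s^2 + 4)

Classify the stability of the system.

The poles can be read from the denominator factors: s = ±2j.
Since the simple pole(s) at s = ±2j lie on the jω-axis with none in the right half-plane, the system is marginally stable.

marginally stable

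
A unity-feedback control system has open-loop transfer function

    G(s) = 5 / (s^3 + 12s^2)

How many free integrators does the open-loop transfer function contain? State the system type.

Factor s from the denominator: s^3 + 12s^2 = s^2·(s + 12).
There are 2 poles at the origin, so the system is Type 2.

Type 2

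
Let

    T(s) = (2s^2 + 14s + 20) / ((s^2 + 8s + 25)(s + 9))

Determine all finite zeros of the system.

Set the numerator to zero: 2s^2 + 14s + 20 = 0, i.e. 2·(s^2 + 7s + 10) = 0.
Factoring: (s + 5)(s + 2) = 0.

s = -5, -2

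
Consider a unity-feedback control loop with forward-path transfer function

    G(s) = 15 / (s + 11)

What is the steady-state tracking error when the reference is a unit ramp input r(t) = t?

G(s) has no poles at the origin.
This is a Type 0 system; Kv = lim_{s→0} s·G(s) = 0, so the steady-state error for a ramp input is infinite.

e_ss = ∞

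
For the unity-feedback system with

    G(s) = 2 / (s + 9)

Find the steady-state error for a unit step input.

e_ss = 0.8182

G(s) has no poles at the origin.
This is a Type 0 system. Kp = lim_{s→0} G(s) = 2/9.
e_ss = 1/(1 + Kp) = 1/(1 + 2/9) = 9/11 ≈ 0.8182.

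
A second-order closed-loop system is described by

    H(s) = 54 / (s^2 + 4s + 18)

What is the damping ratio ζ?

ζ ≈ 0.4714

Compare the denominator to the standard form s^2 + 2ζωₙs + ωₙ².
ωₙ² = 18, so ωₙ = √18 ≈ 4.243 rad/s.
2ζωₙ = 4, so ζ = 4/(2·√18) ≈ 0.4714.
With ζ = 0.4714 the response is underdamped.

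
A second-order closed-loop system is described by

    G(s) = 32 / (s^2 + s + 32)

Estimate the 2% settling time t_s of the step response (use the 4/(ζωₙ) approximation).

t_s ≈ 8 s

Comparing s^2 + s + 32 to s^2 + 2ζωₙs + ωₙ²: ωₙ = √32 ≈ 5.657 rad/s and ζ = 1/(2·√32) ≈ 0.08839.
ζωₙ = 1/2 = 0.5, so t_s ≈ 4/(ζωₙ) = 4/0.5 = 8 s.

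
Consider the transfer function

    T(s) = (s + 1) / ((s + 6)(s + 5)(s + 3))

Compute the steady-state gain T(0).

T(0) = 1/90 ≈ 0.01111

Set s = 0: T(0) = (1) / (90) = 1/90.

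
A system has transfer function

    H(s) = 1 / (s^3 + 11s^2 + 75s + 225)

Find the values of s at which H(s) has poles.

The poles are the roots of the denominator s^3 + 11s^2 + 75s + 225 = 0.
Trying s = -5: the polynomial evaluates to 0, so (s + 5) is a factor.
Dividing out leaves s^2 + 6s + 45 = 0.
The quadratic formula then gives s = -3 ± 6j.

s = -3 + 6j, -3 - 6j, -5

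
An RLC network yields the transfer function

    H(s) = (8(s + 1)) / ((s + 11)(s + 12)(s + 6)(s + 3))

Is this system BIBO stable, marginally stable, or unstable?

The poles can be read from the denominator factors: s = -11, -12, -6, -3.
Since all poles lie strictly in the left half-plane, the system is stable.

stable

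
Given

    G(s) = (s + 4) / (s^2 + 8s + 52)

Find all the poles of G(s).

The poles are the roots of the denominator s^2 + 8s + 52 = 0.
Using the quadratic formula: s = (-8 ± √(-144))/2 = -4 ± 6j.

s = -4 + 6j, -4 - 6j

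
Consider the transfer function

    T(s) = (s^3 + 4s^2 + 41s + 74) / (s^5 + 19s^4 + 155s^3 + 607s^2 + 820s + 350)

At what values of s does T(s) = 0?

Set the numerator to zero: s^3 + 4s^2 + 41s + 74 = 0.
Factoring: (s^2 + 2s + 37)(s + 2) = 0.

s = -1 + 6j, -1 - 6j, -2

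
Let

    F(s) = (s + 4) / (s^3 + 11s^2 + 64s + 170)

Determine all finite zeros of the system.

Set the numerator to zero: s + 4 = 0.
So s = -4.

s = -4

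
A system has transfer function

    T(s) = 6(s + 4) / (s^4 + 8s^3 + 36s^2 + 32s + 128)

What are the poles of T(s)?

The poles are the roots of the denominator s^4 + 8s^3 + 36s^2 + 32s + 128 = 0.
No real roots exist; factor into two real quadratics: (s^2 + 4)(s^2 + 8s + 32) = 0.
Each quadratic gives a conjugate pair via the quadratic formula.

s = ±2j, -4 ± 4j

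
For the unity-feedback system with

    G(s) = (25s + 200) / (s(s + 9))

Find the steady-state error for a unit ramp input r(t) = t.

G(s) has one pole at the origin.
This is a Type 1 system. Kv = lim_{s→0} s·G(s) = 200/9.
e_ss = 1/Kv = 1/(200/9) = 9/200 ≈ 0.04500.

e_ss = 0.04500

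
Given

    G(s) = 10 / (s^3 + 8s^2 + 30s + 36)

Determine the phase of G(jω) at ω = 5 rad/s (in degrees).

At s = j5: numerator = 10, denominator = -164 + j25.
∠G = ∠num − ∠den = 0° − (171.33°) = -171.3°.

∠G(j5) ≈ -171.3°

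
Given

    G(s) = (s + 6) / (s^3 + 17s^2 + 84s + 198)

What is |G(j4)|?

Substitute s = j4: numerator = 6 + j4, denominator = -74 + j272.
|G(j4)| = |6 + j4| / |-74 + j272| = 7.2111 / 281.89 ≈ 0.02558.

|G(j4)| ≈ 0.02558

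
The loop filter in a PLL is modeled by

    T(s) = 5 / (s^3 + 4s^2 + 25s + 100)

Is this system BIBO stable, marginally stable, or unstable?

marginally stable

The denominator s^3 + 4s^2 + 25s + 100 factors as (s^2 + 25)(s + 4), giving poles at s = ±5j, -4.
Since the simple pole(s) at s = ±5j lie on the jω-axis with none in the right half-plane, the system is marginally stable.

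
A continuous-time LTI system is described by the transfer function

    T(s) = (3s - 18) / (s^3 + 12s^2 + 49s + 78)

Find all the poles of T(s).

The poles are the roots of the denominator s^3 + 12s^2 + 49s + 78 = 0.
Trying s = -6: the polynomial evaluates to 0, so (s + 6) is a factor.
Dividing out leaves s^2 + 6s + 13 = 0.
The quadratic formula then gives s = -3 ± 2j.

s = -3 ± 2j, -6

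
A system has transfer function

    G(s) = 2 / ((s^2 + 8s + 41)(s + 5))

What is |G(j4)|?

Substitute s = j4: numerator = 2, denominator = -3 + j260.
|G(j4)| = |2| / |-3 + j260| = 2 / 260.02 ≈ 0.007692.

|G(j4)| ≈ 0.007692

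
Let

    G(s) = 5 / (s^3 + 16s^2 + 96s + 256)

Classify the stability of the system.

stable

The denominator s^3 + 16s^2 + 96s + 256 factors as (s^2 + 8s + 32)(s + 8), giving poles at s = -4 ± 4j, -8.
Since all poles lie strictly in the left half-plane, the system is stable.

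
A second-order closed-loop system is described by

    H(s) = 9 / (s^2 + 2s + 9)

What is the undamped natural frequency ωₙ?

ωₙ = 3 rad/s

Compare the denominator to the standard form s^2 + 2ζωₙs + ωₙ².
ωₙ² = 9, so ωₙ = 3 rad/s.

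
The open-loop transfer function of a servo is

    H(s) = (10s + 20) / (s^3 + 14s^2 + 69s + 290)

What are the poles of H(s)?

The poles are the roots of the denominator s^3 + 14s^2 + 69s + 290 = 0.
Trying s = -10: the polynomial evaluates to 0, so (s + 10) is a factor.
Dividing out leaves s^2 + 4s + 29 = 0.
The quadratic formula then gives s = -2 ± 5j.

s = -2 ± 5j, -10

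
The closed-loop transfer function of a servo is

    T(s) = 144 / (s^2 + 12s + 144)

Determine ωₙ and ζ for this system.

Compare the denominator to the standard form s^2 + 2ζωₙs + ωₙ².
ωₙ² = 144, so ωₙ = 12 rad/s.
2ζωₙ = 12, so ζ = 12/(2·12) = 0.5.
With ζ = 0.5 the response is underdamped.

ωₙ = 12 rad/s, ζ = 0.5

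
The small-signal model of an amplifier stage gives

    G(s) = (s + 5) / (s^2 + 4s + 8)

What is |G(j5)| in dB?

Substitute s = j5: numerator = 5 + j5, denominator = -17 + j20.
|G(j5)| = |5 + j5| / |-17 + j20| = 7.0711 / 26.249 ≈ 0.2694.
In decibels: 20·log₁₀(0.2694) ≈ -11.4 dB.

|G(j5)|_dB ≈ -11.4 dB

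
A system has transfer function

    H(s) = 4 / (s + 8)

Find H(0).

H(0) = 1/2 ≈ 0.5000

At s = 0 each factor (s + a) contributes a and each (s^2 + bs + c) contributes c.
H(0) = 4·1 / ((8)) = 4/8 = 1/2.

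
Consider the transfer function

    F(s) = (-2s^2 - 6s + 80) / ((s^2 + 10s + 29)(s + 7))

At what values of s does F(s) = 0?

s = -8, 5

Set the numerator to zero: -2s^2 - 6s + 80 = 0, i.e. -2·(s^2 + 3s - 40) = 0.
Factoring: (s + 8)(s - 5) = 0.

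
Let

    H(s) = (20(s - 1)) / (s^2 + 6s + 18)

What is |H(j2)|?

|H(j2)| ≈ 2.425

Substitute s = j2: numerator = -20 + j40, denominator = 14 + j12.
|H(j2)| = |-20 + j40| / |14 + j12| = 44.721 / 18.439 ≈ 2.425.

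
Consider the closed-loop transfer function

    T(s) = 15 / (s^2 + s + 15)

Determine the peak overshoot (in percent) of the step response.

Comparing s^2 + s + 15 to s^2 + 2ζωₙs + ωₙ²: ωₙ = √15 ≈ 3.873 rad/s and ζ = 1/(2·√15) ≈ 0.1291.
%OS = 100·exp(−πζ/√(1−ζ²)) = 100·exp(−π·0.1291/√(1−0.1291²)) ≈ 66.4%.

%OS ≈ 66.4%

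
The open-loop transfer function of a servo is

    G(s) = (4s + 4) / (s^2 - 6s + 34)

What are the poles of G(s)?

s = 3 ± 5j

The poles are the roots of the denominator s^2 - 6s + 34 = 0.
Using the quadratic formula: s = (6 ± √(-100))/2 = 3 ± 5j.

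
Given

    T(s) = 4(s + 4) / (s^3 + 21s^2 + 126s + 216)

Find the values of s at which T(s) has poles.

s = -3, -12, -6

The poles are the roots of the denominator s^3 + 21s^2 + 126s + 216 = 0.
Trying s = -3: the polynomial evaluates to 0, so (s + 3) is a factor.
Dividing out leaves s^2 + 18s + 72 = 0.
Factoring the quadratic: (s + 12)(s + 6) = 0.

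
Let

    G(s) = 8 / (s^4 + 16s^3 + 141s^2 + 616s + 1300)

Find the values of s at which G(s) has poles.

The poles are the roots of the denominator s^4 + 16s^3 + 141s^2 + 616s + 1300 = 0.
No real roots exist; factor into two real quadratics: (s^2 + 8s + 25)(s^2 + 8s + 52) = 0.
Each quadratic gives a conjugate pair via the quadratic formula.

s = -4 ± 3j, -4 ± 6j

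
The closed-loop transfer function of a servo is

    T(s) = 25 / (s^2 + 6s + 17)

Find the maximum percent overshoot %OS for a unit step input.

Comparing s^2 + 6s + 17 to s^2 + 2ζωₙs + ωₙ²: ωₙ = √17 ≈ 4.123 rad/s and ζ = 6/(2·√17) ≈ 0.7276.
%OS = 100·exp(−πζ/√(1−ζ²)) = 100·exp(−π·0.7276/√(1−0.7276²)) ≈ 3.57%.

%OS ≈ 3.57%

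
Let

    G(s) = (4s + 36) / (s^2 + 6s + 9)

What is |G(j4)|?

Substitute s = j4: numerator = 36 + j16, denominator = -7 + j24.
|G(j4)| = |36 + j16| / |-7 + j24| = 39.395 / 25 ≈ 1.576.

|G(j4)| ≈ 1.576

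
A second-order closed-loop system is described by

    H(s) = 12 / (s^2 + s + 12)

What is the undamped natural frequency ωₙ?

Compare the denominator to the standard form s^2 + 2ζωₙs + ωₙ².
ωₙ² = 12, so ωₙ = √12 ≈ 3.464 rad/s.

ωₙ ≈ 3.464 rad/s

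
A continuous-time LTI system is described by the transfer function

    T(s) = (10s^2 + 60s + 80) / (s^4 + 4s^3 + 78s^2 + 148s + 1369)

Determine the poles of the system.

The poles are the roots of the denominator s^4 + 4s^3 + 78s^2 + 148s + 1369 = 0.
No real roots exist; factor into two real quadratics: (s^2 + 2s + 37)(s^2 + 2s + 37) = 0.
Each quadratic gives a conjugate pair via the quadratic formula.

s = -1 ± 6j, -1 ± 6j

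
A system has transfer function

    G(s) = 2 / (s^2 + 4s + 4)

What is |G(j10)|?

Substitute s = j10: numerator = 2, denominator = -96 + j40.
|G(j10)| = |2| / |-96 + j40| = 2 / 104 ≈ 0.01923.

|G(j10)| ≈ 0.01923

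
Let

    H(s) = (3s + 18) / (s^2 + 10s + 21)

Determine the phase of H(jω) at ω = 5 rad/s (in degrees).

∠H(j5) ≈ -54.77°

At s = j5: numerator = 18 + j15, denominator = -4 + j50.
∠H = ∠num − ∠den = 39.806° − (94.574°) = -54.77°.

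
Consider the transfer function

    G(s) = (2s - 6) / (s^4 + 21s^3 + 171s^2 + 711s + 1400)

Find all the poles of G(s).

The poles are the roots of the denominator s^4 + 21s^3 + 171s^2 + 711s + 1400 = 0.
Trying s = -7: the polynomial evaluates to 0, so (s + 7) is a factor.
Dividing out leaves s^3 + 14s^2 + 73s + 200 = 0.
This factors further as (s + 8)(s^2 + 6s + 25) = 0.

s = -7, -8, -3 ± 4j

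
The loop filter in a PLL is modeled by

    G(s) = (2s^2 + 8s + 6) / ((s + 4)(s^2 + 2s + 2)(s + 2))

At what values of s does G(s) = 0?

Set the numerator to zero: 2s^2 + 8s + 6 = 0, i.e. 2·(s^2 + 4s + 3) = 0.
Factoring: (s + 1)(s + 3) = 0.

s = -1, -3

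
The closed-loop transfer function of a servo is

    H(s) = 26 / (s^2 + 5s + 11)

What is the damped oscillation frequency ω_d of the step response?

ω_d ≈ 2.179 rad/s

Comparing s^2 + 5s + 11 to s^2 + 2ζωₙs + ωₙ²: ωₙ = √11 ≈ 3.317 rad/s and ζ = 5/(2·√11) ≈ 0.7538.
ζωₙ = 5/2 = 2.5, so ω_d = ωₙ√(1−ζ²) = √(ωₙ² − (ζωₙ)²) = √(11 − 2.5²) = √4.75 ≈ 2.179 rad/s.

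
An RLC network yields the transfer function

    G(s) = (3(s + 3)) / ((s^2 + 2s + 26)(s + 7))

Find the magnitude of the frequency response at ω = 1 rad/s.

Substitute s = j1: numerator = 9 + j3, denominator = 173 + j39.
|G(j1)| = |9 + j3| / |173 + j39| = 9.4868 / 177.34 ≈ 0.05349.

|G(j1)| ≈ 0.05349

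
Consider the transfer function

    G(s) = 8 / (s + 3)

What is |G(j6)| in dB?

Substitute s = j6: numerator = 8, denominator = 3 + j6.
|G(j6)| = |8| / |3 + j6| = 8 / 6.7082 ≈ 1.193.
In decibels: 20·log₁₀(1.193) ≈ 1.53 dB.

|G(j6)|_dB ≈ 1.53 dB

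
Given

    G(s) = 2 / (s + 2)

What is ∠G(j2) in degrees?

At s = j2: numerator = 2, denominator = 2 + j2.
∠G = ∠num − ∠den = 0° − (45°) = -45°.

∠G(j2) ≈ -45°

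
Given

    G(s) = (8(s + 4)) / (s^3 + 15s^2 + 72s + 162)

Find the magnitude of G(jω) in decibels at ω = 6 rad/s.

Substitute s = j6: numerator = 32 + j48, denominator = -378 + j216.
|G(j6)| = |32 + j48| / |-378 + j216| = 57.689 / 435.36 ≈ 0.1325.
In decibels: 20·log₁₀(0.1325) ≈ -17.6 dB.

|G(j6)|_dB ≈ -17.6 dB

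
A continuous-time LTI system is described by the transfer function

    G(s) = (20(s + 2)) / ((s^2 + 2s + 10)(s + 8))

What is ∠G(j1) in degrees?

At s = j1: numerator = 40 + j20, denominator = 70 + j25.
∠G = ∠num − ∠den = 26.565° − (19.654°) = 6.911°.

∠G(j1) ≈ 6.911°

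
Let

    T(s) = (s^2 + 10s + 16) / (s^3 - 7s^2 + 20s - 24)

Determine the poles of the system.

The poles are the roots of the denominator s^3 - 7s^2 + 20s - 24 = 0.
Trying s = 3: the polynomial evaluates to 0, so (s - 3) is a factor.
Dividing out leaves s^2 - 4s + 8 = 0.
The quadratic formula then gives s = 2 ± 2j.

s = 2 + 2j, 2 - 2j, 3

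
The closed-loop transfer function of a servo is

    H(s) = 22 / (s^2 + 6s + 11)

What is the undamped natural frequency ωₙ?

ωₙ ≈ 3.317 rad/s

Compare the denominator to the standard form s^2 + 2ζωₙs + ωₙ².
ωₙ² = 11, so ωₙ = √11 ≈ 3.317 rad/s.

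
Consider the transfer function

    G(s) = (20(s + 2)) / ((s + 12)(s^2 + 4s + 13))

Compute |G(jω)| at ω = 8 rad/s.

|G(j8)| ≈ 0.1899

Substitute s = j8: numerator = 40 + j160, denominator = -868 - j24.
|G(j8)| = |40 + j160| / |-868 - j24| = 164.92 / 868.33 ≈ 0.1899.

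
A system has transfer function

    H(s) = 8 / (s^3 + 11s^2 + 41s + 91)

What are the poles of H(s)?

The poles are the roots of the denominator s^3 + 11s^2 + 41s + 91 = 0.
Trying s = -7: the polynomial evaluates to 0, so (s + 7) is a factor.
Dividing out leaves s^2 + 4s + 13 = 0.
The quadratic formula then gives s = -2 ± 3j.

s = -2 + 3j, -2 - 3j, -7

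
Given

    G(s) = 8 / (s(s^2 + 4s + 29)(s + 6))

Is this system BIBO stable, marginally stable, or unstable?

The poles can be read from the denominator factors: s = 0, -2 ± 5j, -6.
Since the simple pole(s) at s = 0 lie on the jω-axis with none in the right half-plane, the system is marginally stable.

marginally stable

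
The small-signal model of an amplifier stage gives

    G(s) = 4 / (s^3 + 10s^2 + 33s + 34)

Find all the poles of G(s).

The poles are the roots of the denominator s^3 + 10s^2 + 33s + 34 = 0.
Trying s = -2: the polynomial evaluates to 0, so (s + 2) is a factor.
Dividing out leaves s^2 + 8s + 17 = 0.
The quadratic formula then gives s = -4 ± 1j.

s = -4 ± j, -2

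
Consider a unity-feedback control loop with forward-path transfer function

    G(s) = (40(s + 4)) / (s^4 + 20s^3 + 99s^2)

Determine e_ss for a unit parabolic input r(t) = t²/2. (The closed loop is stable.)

e_ss = 0.6188

G(s) has 2 poles at the origin.
This is a Type 2 system. Ka = lim_{s→0} s^2·G(s) = 160/99.
e_ss = 1/Ka = 1/(160/99) = 99/160 ≈ 0.6188.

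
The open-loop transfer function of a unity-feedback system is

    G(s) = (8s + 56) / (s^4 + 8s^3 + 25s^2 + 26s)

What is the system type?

Factor s from the denominator: s^4 + 8s^3 + 25s^2 + 26s = s·(s^3 + 8s^2 + 25s + 26).
There is 1 pole at the origin, so the system is Type 1.

Type 1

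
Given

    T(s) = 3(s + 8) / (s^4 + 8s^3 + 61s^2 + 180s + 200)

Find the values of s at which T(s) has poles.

s = -2 + 6j, -2 - 6j, -2 + j, -2 - j

The poles are the roots of the denominator s^4 + 8s^3 + 61s^2 + 180s + 200 = 0.
No real roots exist; factor into two real quadratics: (s^2 + 4s + 40)(s^2 + 4s + 5) = 0.
Each quadratic gives a conjugate pair via the quadratic formula.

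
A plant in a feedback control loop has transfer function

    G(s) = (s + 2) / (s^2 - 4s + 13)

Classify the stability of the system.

unstable

The poles can be read from the denominator factors: s = 2 ± 3j.
Since the pole(s) at s = 2 + 3j, 2 - 3j lie in the right half-plane, the system is unstable.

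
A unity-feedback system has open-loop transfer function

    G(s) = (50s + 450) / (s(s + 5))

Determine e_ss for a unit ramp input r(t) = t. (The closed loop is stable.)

G(s) has one pole at the origin.
This is a Type 1 system. Kv = lim_{s→0} s·G(s) = 450/5 = 90.
e_ss = 1/Kv = 1/(90) = 1/90 ≈ 0.01111.

e_ss = 0.01111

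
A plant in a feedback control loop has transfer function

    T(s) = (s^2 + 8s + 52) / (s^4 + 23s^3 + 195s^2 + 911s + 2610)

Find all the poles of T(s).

s = -2 + 5j, -2 - 5j, -9, -10

The poles are the roots of the denominator s^4 + 23s^3 + 195s^2 + 911s + 2610 = 0.
Trying s = -9: the polynomial evaluates to 0, so (s + 9) is a factor.
Dividing out leaves s^3 + 14s^2 + 69s + 290 = 0.
This factors further as (s^2 + 4s + 29)(s + 10) = 0.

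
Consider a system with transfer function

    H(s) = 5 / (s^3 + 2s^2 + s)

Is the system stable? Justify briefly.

The denominator s^3 + 2s^2 + s factors as s(s + 1)^2, giving poles at s = 0, -1, -1.
Since the simple pole(s) at s = 0 lie on the jω-axis with none in the right half-plane, the system is marginally stable.

marginally stable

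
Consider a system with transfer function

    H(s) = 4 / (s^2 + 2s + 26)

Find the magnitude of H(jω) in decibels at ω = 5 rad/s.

Substitute s = j5: numerator = 4, denominator = 1 + j10.
|H(j5)| = |4| / |1 + j10| = 4 / 10.050 ≈ 0.3980.
In decibels: 20·log₁₀(0.3980) ≈ -8.00 dB.

|H(j5)|_dB ≈ -8.00 dB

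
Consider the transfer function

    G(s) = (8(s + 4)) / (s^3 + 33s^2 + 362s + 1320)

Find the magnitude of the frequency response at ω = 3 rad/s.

Substitute s = j3: numerator = 32 + j24, denominator = 1023 + j1059.
|G(j3)| = |32 + j24| / |1023 + j1059| = 40 / 1472.4 ≈ 0.02717.

|G(j3)| ≈ 0.02717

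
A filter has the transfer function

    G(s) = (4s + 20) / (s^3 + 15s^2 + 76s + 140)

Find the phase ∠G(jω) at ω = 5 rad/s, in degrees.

∠G(j5) ≈ -87.66°

At s = j5: numerator = 20 + j20, denominator = -235 + j255.
∠G = ∠num − ∠den = 45° − (132.66°) = -87.66°.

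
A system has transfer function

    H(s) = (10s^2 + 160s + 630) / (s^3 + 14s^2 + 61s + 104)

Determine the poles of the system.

s = -3 ± 2j, -8

The poles are the roots of the denominator s^3 + 14s^2 + 61s + 104 = 0.
Trying s = -8: the polynomial evaluates to 0, so (s + 8) is a factor.
Dividing out leaves s^2 + 6s + 13 = 0.
The quadratic formula then gives s = -3 ± 2j.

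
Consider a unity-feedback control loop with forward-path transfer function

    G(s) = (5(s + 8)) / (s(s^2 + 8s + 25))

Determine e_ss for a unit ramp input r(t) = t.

e_ss = 0.6250

G(s) has one pole at the origin.
This is a Type 1 system. Kv = lim_{s→0} s·G(s) = 40/25 = 8/5.
e_ss = 1/Kv = 1/(8/5) = 5/8 ≈ 0.6250.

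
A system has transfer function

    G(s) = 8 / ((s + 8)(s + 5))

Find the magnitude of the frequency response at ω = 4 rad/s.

|G(j4)| ≈ 0.1397

Substitute s = j4: numerator = 8, denominator = 24 + j52.
|G(j4)| = |8| / |24 + j52| = 8 / 57.271 ≈ 0.1397.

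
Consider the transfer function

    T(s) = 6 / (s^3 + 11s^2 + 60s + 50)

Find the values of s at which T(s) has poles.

s = -5 ± 5j, -1

The poles are the roots of the denominator s^3 + 11s^2 + 60s + 50 = 0.
Trying s = -1: the polynomial evaluates to 0, so (s + 1) is a factor.
Dividing out leaves s^2 + 10s + 50 = 0.
The quadratic formula then gives s = -5 ± 5j.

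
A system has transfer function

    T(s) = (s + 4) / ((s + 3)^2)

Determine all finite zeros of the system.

Set the numerator to zero: s + 4 = 0.
So s = -4.

s = -4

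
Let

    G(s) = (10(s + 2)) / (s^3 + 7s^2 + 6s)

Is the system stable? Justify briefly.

The denominator s^3 + 7s^2 + 6s factors as s(s + 6)(s + 1), giving poles at s = 0, -6, -1.
Since the simple pole(s) at s = 0 lie on the jω-axis with none in the right half-plane, the system is marginally stable.

marginally stable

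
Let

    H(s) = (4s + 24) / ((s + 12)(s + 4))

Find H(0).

Set s = 0: H(0) = (24) / (48) = 1/2.

H(0) = 1/2 ≈ 0.5000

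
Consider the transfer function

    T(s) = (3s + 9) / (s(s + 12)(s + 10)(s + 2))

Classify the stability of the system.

The poles can be read from the denominator factors: s = 0, -12, -10, -2.
Since the simple pole(s) at s = 0 lie on the jω-axis with none in the right half-plane, the system is marginally stable.

marginally stable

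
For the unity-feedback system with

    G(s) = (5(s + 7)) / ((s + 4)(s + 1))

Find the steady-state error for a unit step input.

e_ss = 0.1026

G(s) has no poles at the origin.
This is a Type 0 system. Kp = lim_{s→0} G(s) = 35/4.
e_ss = 1/(1 + Kp) = 1/(1 + 35/4) = 4/39 ≈ 0.1026.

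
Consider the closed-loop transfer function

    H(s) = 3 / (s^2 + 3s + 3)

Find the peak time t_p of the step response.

Comparing s^2 + 3s + 3 to s^2 + 2ζωₙs + ωₙ²: ωₙ = √3 ≈ 1.732 rad/s and ζ = 3/(2·√3) ≈ 0.8660.
ζωₙ = 3/2 = 1.5, so ω_d = ωₙ√(1−ζ²) = √(ωₙ² − (ζωₙ)²) = √(3 − 1.5²) = √0.75 ≈ 0.8660 rad/s.
t_p = π/ω_d = π/0.8660 ≈ 3.628 s.

t_p ≈ 3.628 s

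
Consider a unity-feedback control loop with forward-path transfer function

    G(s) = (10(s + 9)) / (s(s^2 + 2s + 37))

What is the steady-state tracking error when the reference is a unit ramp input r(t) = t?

e_ss = 0.4111

G(s) has one pole at the origin.
This is a Type 1 system. Kv = lim_{s→0} s·G(s) = 90/37.
e_ss = 1/Kv = 1/(90/37) = 37/90 ≈ 0.4111.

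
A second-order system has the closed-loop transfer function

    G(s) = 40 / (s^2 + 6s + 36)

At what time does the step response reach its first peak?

t_p ≈ 0.6046 s

Comparing s^2 + 6s + 36 to s^2 + 2ζωₙs + ωₙ²: ωₙ = 6 rad/s and ζ = 6/(2·6) = 0.5.
ζωₙ = 6/2 = 3, so ω_d = ωₙ√(1−ζ²) = √(ωₙ² − (ζωₙ)²) = √(36 − 3²) = √27 ≈ 5.196 rad/s.
t_p = π/ω_d = π/5.196 ≈ 0.6046 s.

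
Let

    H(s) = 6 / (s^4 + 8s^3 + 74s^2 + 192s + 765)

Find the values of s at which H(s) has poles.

s = -1 + 4j, -1 - 4j, -3 + 6j, -3 - 6j

The poles are the roots of the denominator s^4 + 8s^3 + 74s^2 + 192s + 765 = 0.
No real roots exist; factor into two real quadratics: (s^2 + 2s + 17)(s^2 + 6s + 45) = 0.
Each quadratic gives a conjugate pair via the quadratic formula.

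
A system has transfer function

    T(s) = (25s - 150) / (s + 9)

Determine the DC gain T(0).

Set s = 0: T(0) = (-150) / (9) = -50/3.

T(0) = -50/3 ≈ -16.67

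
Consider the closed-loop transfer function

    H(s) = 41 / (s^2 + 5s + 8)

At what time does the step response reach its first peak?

t_p ≈ 2.375 s

Comparing s^2 + 5s + 8 to s^2 + 2ζωₙs + ωₙ²: ωₙ = √8 ≈ 2.828 rad/s and ζ = 5/(2·√8) ≈ 0.8839.
ζωₙ = 5/2 = 2.5, so ω_d = ωₙ√(1−ζ²) = √(ωₙ² − (ζωₙ)²) = √(8 − 2.5²) = √1.75 ≈ 1.323 rad/s.
t_p = π/ω_d = π/1.323 ≈ 2.375 s.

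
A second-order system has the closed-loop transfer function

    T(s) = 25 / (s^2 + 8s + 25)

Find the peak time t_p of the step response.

t_p ≈ 1.047 s

Comparing s^2 + 8s + 25 to s^2 + 2ζωₙs + ωₙ²: ωₙ = 5 rad/s and ζ = 8/(2·5) = 0.8.
ζωₙ = 8/2 = 4, so ω_d = ωₙ√(1−ζ²) = √(ωₙ² − (ζωₙ)²) = √(25 − 4²) = √9 = 3 rad/s.
t_p = π/ω_d = π/3 ≈ 1.047 s.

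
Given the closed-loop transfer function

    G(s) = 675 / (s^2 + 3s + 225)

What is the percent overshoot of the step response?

%OS ≈ 72.9%

Comparing s^2 + 3s + 225 to s^2 + 2ζωₙs + ωₙ²: ωₙ = 15 rad/s and ζ = 3/(2·15) = 0.1.
%OS = 100·exp(−πζ/√(1−ζ²)) = 100·exp(−π·0.1/√(1−0.1²)) ≈ 72.9%.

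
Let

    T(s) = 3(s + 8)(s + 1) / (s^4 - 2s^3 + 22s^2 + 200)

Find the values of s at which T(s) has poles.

The poles are the roots of the denominator s^4 - 2s^3 + 22s^2 + 200 = 0.
No real roots exist; factor into two real quadratics: (s^2 - 4s + 20)(s^2 + 2s + 10) = 0.
Each quadratic gives a conjugate pair via the quadratic formula.

s = 2 ± 4j, -1 ± 3j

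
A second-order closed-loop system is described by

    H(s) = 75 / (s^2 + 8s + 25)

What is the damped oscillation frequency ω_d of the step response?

Comparing s^2 + 8s + 25 to s^2 + 2ζωₙs + ωₙ²: ωₙ = 5 rad/s and ζ = 8/(2·5) = 0.8.
ζωₙ = 8/2 = 4, so ω_d = ωₙ√(1−ζ²) = √(ωₙ² − (ζωₙ)²) = √(25 − 4²) = √9 = 3 rad/s.

ω_d = 3 rad/s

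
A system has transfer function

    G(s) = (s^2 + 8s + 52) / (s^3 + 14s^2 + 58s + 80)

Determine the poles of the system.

The poles are the roots of the denominator s^3 + 14s^2 + 58s + 80 = 0.
Trying s = -8: the polynomial evaluates to 0, so (s + 8) is a factor.
Dividing out leaves s^2 + 6s + 10 = 0.
The quadratic formula then gives s = -3 ± 1j.

s = -3 + j, -3 - j, -8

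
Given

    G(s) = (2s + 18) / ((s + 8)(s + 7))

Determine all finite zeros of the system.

s = -9

Set the numerator to zero: 2s + 18 = 0, i.e. 2·(s + 9) = 0.
So s = -9.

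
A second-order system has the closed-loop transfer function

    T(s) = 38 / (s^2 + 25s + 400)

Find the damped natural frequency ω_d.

ω_d ≈ 15.61 rad/s

Comparing s^2 + 25s + 400 to s^2 + 2ζωₙs + ωₙ²: ωₙ = 20 rad/s and ζ = 25/(2·20) = 0.625.
ζωₙ = 25/2 = 12.5, so ω_d = ωₙ√(1−ζ²) = √(ωₙ² − (ζωₙ)²) = √(400 − 12.5²) = √243.75 ≈ 15.61 rad/s.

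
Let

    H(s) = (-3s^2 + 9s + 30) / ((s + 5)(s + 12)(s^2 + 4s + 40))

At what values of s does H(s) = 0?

Set the numerator to zero: -3s^2 + 9s + 30 = 0, i.e. -3·(s^2 - 3s - 10) = 0.
Factoring: (s + 2)(s - 5) = 0.

s = -2, 5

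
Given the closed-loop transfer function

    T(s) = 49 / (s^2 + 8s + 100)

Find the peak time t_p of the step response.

Comparing s^2 + 8s + 100 to s^2 + 2ζωₙs + ωₙ²: ωₙ = 10 rad/s and ζ = 8/(2·10) = 0.4.
ζωₙ = 8/2 = 4, so ω_d = ωₙ√(1−ζ²) = √(ωₙ² − (ζωₙ)²) = √(100 − 4²) = √84 ≈ 9.165 rad/s.
t_p = π/ω_d = π/9.165 ≈ 0.3428 s.

t_p ≈ 0.3428 s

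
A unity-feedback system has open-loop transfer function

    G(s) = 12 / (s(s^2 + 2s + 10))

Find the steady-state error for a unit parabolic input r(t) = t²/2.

e_ss = ∞

G(s) has one pole at the origin.
This is a Type 1 system; Ka = lim_{s→0} s^2·G(s) = 0, so the steady-state error for a parabola input is infinite.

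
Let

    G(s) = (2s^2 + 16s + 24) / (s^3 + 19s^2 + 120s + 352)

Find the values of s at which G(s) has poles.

The poles are the roots of the denominator s^3 + 19s^2 + 120s + 352 = 0.
Trying s = -11: the polynomial evaluates to 0, so (s + 11) is a factor.
Dividing out leaves s^2 + 8s + 32 = 0.
The quadratic formula then gives s = -4 ± 4j.

s = -4 ± 4j, -11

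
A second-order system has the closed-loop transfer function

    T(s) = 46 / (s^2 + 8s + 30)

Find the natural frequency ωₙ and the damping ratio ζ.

Compare the denominator to the standard form s^2 + 2ζωₙs + ωₙ².
ωₙ² = 30, so ωₙ = √30 ≈ 5.477 rad/s.
2ζωₙ = 8, so ζ = 8/(2·√30) ≈ 0.7303.

ωₙ ≈ 5.477 rad/s, ζ ≈ 0.7303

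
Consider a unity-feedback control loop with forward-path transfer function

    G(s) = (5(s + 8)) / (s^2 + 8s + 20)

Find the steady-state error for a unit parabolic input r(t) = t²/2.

e_ss = ∞

G(s) has no poles at the origin.
This is a Type 0 system; Ka = lim_{s→0} s^2·G(s) = 0, so the steady-state error for a parabola input is infinite.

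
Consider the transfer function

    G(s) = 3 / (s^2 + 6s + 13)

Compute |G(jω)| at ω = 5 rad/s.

|G(j5)| ≈ 0.09285

Substitute s = j5: numerator = 3, denominator = -12 + j30.
|G(j5)| = |3| / |-12 + j30| = 3 / 32.311 ≈ 0.09285.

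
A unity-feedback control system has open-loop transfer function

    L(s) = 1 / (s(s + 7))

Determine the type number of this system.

Type 1

The denominator has 1 factor of s at the origin (free integrator), so this is a Type 1 system.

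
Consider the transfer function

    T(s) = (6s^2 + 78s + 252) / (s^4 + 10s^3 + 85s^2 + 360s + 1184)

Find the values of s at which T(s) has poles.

s = -1 ± 6j, -4 ± 4j

The poles are the roots of the denominator s^4 + 10s^3 + 85s^2 + 360s + 1184 = 0.
No real roots exist; factor into two real quadratics: (s^2 + 2s + 37)(s^2 + 8s + 32) = 0.
Each quadratic gives a conjugate pair via the quadratic formula.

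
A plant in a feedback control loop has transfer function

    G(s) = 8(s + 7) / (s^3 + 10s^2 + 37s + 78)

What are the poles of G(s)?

The poles are the roots of the denominator s^3 + 10s^2 + 37s + 78 = 0.
Trying s = -6: the polynomial evaluates to 0, so (s + 6) is a factor.
Dividing out leaves s^2 + 4s + 13 = 0.
The quadratic formula then gives s = -2 ± 3j.

s = -2 ± 3j, -6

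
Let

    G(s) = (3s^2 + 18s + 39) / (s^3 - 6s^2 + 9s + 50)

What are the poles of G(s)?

s = 4 ± 3j, -2

The poles are the roots of the denominator s^3 - 6s^2 + 9s + 50 = 0.
Trying s = -2: the polynomial evaluates to 0, so (s + 2) is a factor.
Dividing out leaves s^2 - 8s + 25 = 0.
The quadratic formula then gives s = 4 ± 3j.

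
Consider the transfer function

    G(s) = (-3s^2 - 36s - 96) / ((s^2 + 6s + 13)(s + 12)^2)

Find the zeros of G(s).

s = -8, -4

Set the numerator to zero: -3s^2 - 36s - 96 = 0, i.e. -3·(s^2 + 12s + 32) = 0.
Factoring: (s + 8)(s + 4) = 0.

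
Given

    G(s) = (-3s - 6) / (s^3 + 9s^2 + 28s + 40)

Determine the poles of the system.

The poles are the roots of the denominator s^3 + 9s^2 + 28s + 40 = 0.
Trying s = -5: the polynomial evaluates to 0, so (s + 5) is a factor.
Dividing out leaves s^2 + 4s + 8 = 0.
The quadratic formula then gives s = -2 ± 2j.

s = -2 + 2j, -2 - 2j, -5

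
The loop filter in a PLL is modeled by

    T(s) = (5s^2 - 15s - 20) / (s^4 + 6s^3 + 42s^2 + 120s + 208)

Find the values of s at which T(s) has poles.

s = -2 ± 2j, -1 ± 5j

The poles are the roots of the denominator s^4 + 6s^3 + 42s^2 + 120s + 208 = 0.
No real roots exist; factor into two real quadratics: (s^2 + 4s + 8)(s^2 + 2s + 26) = 0.
Each quadratic gives a conjugate pair via the quadratic formula.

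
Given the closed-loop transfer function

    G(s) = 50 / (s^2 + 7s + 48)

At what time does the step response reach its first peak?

t_p ≈ 0.5254 s

Comparing s^2 + 7s + 48 to s^2 + 2ζωₙs + ωₙ²: ωₙ = √48 ≈ 6.928 rad/s and ζ = 7/(2·√48) ≈ 0.5052.
ζωₙ = 7/2 = 3.5, so ω_d = ωₙ√(1−ζ²) = √(ωₙ² − (ζωₙ)²) = √(48 − 3.5²) = √35.75 ≈ 5.979 rad/s.
t_p = π/ω_d = π/5.979 ≈ 0.5254 s.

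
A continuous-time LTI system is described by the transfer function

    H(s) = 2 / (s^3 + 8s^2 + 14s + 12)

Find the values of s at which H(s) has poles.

s = -1 + j, -1 - j, -6

The poles are the roots of the denominator s^3 + 8s^2 + 14s + 12 = 0.
Trying s = -6: the polynomial evaluates to 0, so (s + 6) is a factor.
Dividing out leaves s^2 + 2s + 2 = 0.
The quadratic formula then gives s = -1 ± 1j.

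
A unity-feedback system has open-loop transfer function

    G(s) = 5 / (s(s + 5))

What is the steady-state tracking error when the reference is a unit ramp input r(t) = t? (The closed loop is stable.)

G(s) has one pole at the origin.
This is a Type 1 system. Kv = lim_{s→0} s·G(s) = 5/5 = 1.
e_ss = 1/Kv = 1/(1) = 1.

e_ss = 1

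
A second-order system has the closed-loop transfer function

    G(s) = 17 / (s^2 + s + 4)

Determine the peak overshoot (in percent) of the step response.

Comparing s^2 + s + 4 to s^2 + 2ζωₙs + ωₙ²: ωₙ = 2 rad/s and ζ = 1/(2·2) = 0.25.
%OS = 100·exp(−πζ/√(1−ζ²)) = 100·exp(−π·0.25/√(1−0.25²)) ≈ 44.4%.

%OS ≈ 44.4%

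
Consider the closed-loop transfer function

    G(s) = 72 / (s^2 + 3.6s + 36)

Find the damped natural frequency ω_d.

ω_d ≈ 5.724 rad/s

Comparing s^2 + 3.6s + 36 to s^2 + 2ζωₙs + ωₙ²: ωₙ = 6 rad/s and ζ = 3.6/(2·6) = 0.3.
ζωₙ = 3.6/2 = 1.8, so ω_d = ωₙ√(1−ζ²) = √(ωₙ² − (ζωₙ)²) = √(36 − 1.8²) = √32.76 ≈ 5.724 rad/s.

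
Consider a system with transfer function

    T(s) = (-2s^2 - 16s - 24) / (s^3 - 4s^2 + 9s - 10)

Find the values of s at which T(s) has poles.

The poles are the roots of the denominator s^3 - 4s^2 + 9s - 10 = 0.
Trying s = 2: the polynomial evaluates to 0, so (s - 2) is a factor.
Dividing out leaves s^2 - 2s + 5 = 0.
The quadratic formula then gives s = 1 ± 2j.

s = 1 ± 2j, 2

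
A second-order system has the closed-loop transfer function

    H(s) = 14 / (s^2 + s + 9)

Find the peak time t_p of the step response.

t_p ≈ 1.062 s

Comparing s^2 + s + 9 to s^2 + 2ζωₙs + ωₙ²: ωₙ = 3 rad/s and ζ = 1/(2·3) ≈ 0.1667.
ζωₙ = 1/2 = 0.5, so ω_d = ωₙ√(1−ζ²) = √(ωₙ² − (ζωₙ)²) = √(9 − 0.5²) = √8.75 ≈ 2.958 rad/s.
t_p = π/ω_d = π/2.958 ≈ 1.062 s.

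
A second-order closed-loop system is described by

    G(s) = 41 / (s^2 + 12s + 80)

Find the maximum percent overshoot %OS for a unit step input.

%OS ≈ 5.83%

Comparing s^2 + 12s + 80 to s^2 + 2ζωₙs + ωₙ²: ωₙ = √80 ≈ 8.944 rad/s and ζ = 12/(2·√80) ≈ 0.6708.
%OS = 100·exp(−πζ/√(1−ζ²)) = 100·exp(−π·0.6708/√(1−0.6708²)) ≈ 5.83%.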